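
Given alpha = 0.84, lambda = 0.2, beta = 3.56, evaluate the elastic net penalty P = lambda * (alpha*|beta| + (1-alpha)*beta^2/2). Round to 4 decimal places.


alpha * |beta| = 0.84 * 3.56 = 2.9904.
(1-alpha) * beta^2/2 = 0.16 * 12.6736/2 = 1.0139.
Total = 0.2 * (2.9904 + 1.0139) = 0.8009.

0.8009


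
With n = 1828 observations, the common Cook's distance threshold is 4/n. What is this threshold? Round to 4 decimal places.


Using the rule of thumb:
Threshold = 4 / 1828 = 0.0022.

0.0022


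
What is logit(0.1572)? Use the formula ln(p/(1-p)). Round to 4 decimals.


1 - p = 0.8428.
p/(1-p) = 0.1865.
logit = ln(0.1865) = -1.6792.

-1.6792


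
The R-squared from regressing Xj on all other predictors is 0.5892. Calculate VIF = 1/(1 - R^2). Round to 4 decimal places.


Denominator: 1 - 0.5892 = 0.4108.
VIF = 1 / 0.4108 = 2.4343.

2.4343


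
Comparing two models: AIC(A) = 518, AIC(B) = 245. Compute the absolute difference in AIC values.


|AIC_A - AIC_B| = |518 - 245| = 273.
Model B is preferred (lower AIC).

273


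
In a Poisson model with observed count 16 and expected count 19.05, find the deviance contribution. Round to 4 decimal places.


First: ln(16/19.05) = -0.174478.
Then: 16 * -0.174478 = -2.791648.
y - mu = 16 - 19.05 = -3.05.
D = 2(-2.791648 - -3.05) = 0.516704, which rounds to 0.5167.

0.5167


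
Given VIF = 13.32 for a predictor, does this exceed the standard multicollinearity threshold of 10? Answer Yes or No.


The threshold is 10.
VIF = 13.32 is >= 10.
Multicollinearity indication: Yes.

Yes


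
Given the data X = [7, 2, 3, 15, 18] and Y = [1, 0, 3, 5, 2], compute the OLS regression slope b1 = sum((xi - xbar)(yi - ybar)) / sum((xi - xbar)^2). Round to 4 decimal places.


Calculate xbar = 9.0000, ybar = 2.2000.
S_xx = 206.0000, S_xy = 28.0000.
Using b1 = S_xy / S_xx = 28.0000 / 206.0000, we get b1 = 0.1359.

0.1359


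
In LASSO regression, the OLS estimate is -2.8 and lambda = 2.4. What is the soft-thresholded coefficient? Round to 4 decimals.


Absolute value: |-2.8| = 2.8.
Compare to lambda = 2.4.
Since |beta| > lambda, coefficient = sign(beta)*(|beta| - lambda) = -0.4000.

-0.4000


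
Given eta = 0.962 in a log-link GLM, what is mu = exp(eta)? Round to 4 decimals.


Apply the inverse link:
mu = e^0.962 = 2.6169.

2.6169


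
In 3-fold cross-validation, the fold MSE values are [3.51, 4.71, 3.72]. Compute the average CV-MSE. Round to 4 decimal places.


Add all fold MSEs: 11.9400.
Divide by k = 3: 11.9400/3 = 3.9800.

3.9800


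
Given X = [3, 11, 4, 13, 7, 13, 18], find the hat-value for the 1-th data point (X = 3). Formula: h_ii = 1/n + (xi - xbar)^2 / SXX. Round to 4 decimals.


Mean of X: xbar = 9.8571.
SXX = 176.8571.
For X = 3: h = 1/7 + (3 - 9.8571)^2/176.8571 = 0.4087.

0.4087


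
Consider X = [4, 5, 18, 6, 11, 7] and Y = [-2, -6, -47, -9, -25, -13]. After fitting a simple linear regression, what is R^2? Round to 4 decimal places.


The fitted line is Y = 10.0145 + -3.1782*X.
SSres = 1.1345, SStot = 1390.0000.
R^2 = 1 - SSres/SStot = 0.9992.

0.9992


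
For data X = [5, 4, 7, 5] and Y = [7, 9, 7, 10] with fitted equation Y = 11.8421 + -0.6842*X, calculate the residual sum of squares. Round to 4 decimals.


Compute predicted values, then residuals = yi - yhat_i.
Residuals: [-1.4211, -0.1053, -0.0527, 1.5789].
SSres = sum(residual^2) = 4.5263.

4.5263


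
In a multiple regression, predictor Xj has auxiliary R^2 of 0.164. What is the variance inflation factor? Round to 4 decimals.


Denominator: 1 - 0.164 = 0.836.
VIF = 1 / 0.836 = 1.1962.

1.1962


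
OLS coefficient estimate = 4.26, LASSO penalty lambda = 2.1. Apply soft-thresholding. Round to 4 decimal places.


Absolute value: |4.26| = 4.26.
Compare to lambda = 2.1.
Since |beta| > lambda, coefficient = sign(beta)*(|beta| - lambda) = 2.1600.

2.1600


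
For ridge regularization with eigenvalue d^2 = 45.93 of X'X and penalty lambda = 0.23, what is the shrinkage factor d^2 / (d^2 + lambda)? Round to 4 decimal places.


Compute the denominator: 45.93 + 0.23 = 46.1600.
Shrinkage factor = 45.93 / 46.1600 = 0.9950.

0.9950


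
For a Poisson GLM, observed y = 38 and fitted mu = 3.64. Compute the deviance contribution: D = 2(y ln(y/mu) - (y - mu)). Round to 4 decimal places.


Compute y*ln(y/mu) = 38*ln(38/3.64) = 38*2.345602 = 89.132876.
y - mu = 34.36.
D = 2*(89.132876 - (34.36)) = 109.545752, which rounds to 109.5458.

109.5458


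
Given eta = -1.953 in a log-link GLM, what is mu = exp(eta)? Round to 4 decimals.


The inverse log link gives:
mu = exp(-1.953) = 0.1418.

0.1418


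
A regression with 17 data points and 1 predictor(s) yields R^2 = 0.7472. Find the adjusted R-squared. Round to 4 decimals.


Adjusted R^2 = 1 - (1 - R^2) * (n-1)/(n-p-1).
(1 - R^2) = 0.2528.
(n-1)/(n-p-1) = 16/15.
(1 - R^2) * (n-1) = 0.2528 * 16 = 4.0448.
Divide by (n-p-1): 4.0448 / 15 = 0.2697.
Adj R^2 = 1 - 0.2697 = 0.7303.

0.7303


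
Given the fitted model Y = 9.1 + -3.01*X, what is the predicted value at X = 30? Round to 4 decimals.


Substitute X = 30 into the equation:
Y = 9.1 + -3.01 * 30 = 9.1 + -90.3000 = -81.2000.

-81.2000


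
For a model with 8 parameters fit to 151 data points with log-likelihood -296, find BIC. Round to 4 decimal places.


ln(151) = 5.017280.
k * ln(n) = 8 * 5.017280 = 40.138240.
-2L = 592.
BIC = 40.138240 + 592 = 632.138240, which rounds to 632.1382.

632.1382


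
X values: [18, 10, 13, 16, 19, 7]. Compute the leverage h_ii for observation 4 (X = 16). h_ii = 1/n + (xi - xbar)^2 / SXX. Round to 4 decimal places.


n = 6, xbar = 13.8333.
SXX = sum((xi - xbar)^2) = 110.8333.
h = 1/6 + (16 - 13.8333)^2 / 110.8333 = 0.2090.

0.2090


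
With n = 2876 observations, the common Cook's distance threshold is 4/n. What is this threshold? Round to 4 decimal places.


Cook's distance cutoff = 4/n = 4/2876.
= 0.0014.

0.0014


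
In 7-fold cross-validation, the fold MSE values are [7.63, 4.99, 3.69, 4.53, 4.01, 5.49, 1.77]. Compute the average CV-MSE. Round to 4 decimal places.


Add all fold MSEs: 32.1100.
Divide by k = 7: 32.1100/7 = 4.5871.

4.5871


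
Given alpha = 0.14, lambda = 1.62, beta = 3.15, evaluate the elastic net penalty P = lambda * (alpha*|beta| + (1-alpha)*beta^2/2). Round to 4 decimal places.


Compute:
L1 = 0.14 * 3.15 = 0.4410.
L2 = 0.86 * 3.15^2 / 2 = 4.2667.
Penalty = 1.62 * (0.4410 + 4.2667) = 7.6264.

7.6264


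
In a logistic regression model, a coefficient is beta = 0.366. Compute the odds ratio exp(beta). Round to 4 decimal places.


exp(0.366) = 1.4420.
So the odds ratio is 1.4420.

1.4420


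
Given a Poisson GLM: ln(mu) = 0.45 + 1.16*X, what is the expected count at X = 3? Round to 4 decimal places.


eta = 0.45 + 1.16 * 3 = 3.9300.
mu = exp(3.9300) = 50.9070.

50.9070


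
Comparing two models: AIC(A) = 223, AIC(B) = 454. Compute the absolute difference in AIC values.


Compute |223 - 454| = 231.
Model A has the smaller AIC.

231


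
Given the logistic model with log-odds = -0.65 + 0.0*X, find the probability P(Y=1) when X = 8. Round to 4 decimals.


Compute z = -0.65 + (0.0)(8) = -0.6500.
exp(-z) = 1.9155.
P = 1/(1 + 1.9155) = 0.3430.

0.3430


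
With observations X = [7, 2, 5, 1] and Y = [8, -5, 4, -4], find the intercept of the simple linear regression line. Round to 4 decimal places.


First find the slope: b1 = 2.2308.
Means: xbar = 3.7500, ybar = 0.7500.
b0 = ybar - b1 * xbar = 0.7500 - 2.2308 * 3.7500 = -7.6154.

-7.6154


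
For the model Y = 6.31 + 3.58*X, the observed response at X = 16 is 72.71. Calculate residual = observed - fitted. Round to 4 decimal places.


Predicted = 6.31 + 3.58 * 16 = 63.5900.
Residual = 72.71 - 63.5900 = 9.1200.

9.1200


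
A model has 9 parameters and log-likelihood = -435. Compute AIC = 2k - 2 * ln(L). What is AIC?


Compute:
2k = 2*9 = 18.
-2*loglik = -2*(-435) = 870.
AIC = 18 + 870 = 888.

888


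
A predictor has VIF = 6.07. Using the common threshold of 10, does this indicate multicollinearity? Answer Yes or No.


Check: VIF = 6.07 vs threshold = 10.
Since 6.07 < 10, the answer is No.

No


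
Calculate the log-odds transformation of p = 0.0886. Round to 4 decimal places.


1 - p = 0.9114.
p/(1-p) = 0.0972.
logit = ln(0.0972) = -2.3309.

-2.3309


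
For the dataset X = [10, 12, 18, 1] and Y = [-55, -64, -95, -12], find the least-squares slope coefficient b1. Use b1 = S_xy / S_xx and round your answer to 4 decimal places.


The sample means are xbar = 10.2500 and ybar = -56.5000.
Compute S_xx = 148.7500 and S_xy = -723.5000.
Slope b1 = S_xy / S_xx = -723.5000 / 148.7500 = -4.8639.

-4.8639


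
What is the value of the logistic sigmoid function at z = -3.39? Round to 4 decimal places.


First, exp(3.3900) = 29.6660.
Then sigma(z) = 1/(1 + 29.6660) = 0.0326.

0.0326


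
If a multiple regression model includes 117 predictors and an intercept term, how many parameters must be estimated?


Each predictor gets one coefficient, plus one intercept.
Total parameters = 117 + 1 = 118.

118


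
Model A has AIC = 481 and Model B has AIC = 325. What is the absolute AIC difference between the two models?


|AIC_A - AIC_B| = |481 - 325| = 156.
Model B is preferred (lower AIC).

156


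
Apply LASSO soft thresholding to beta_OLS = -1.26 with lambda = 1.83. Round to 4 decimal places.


Check: |-1.26| = 1.26 vs lambda = 1.83.
Since |beta| <= lambda, the coefficient is set to 0.
Soft-thresholded coefficient = 0.0000.

0.0000


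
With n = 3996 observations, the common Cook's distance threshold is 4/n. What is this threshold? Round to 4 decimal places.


Cook's distance cutoff = 4/n = 4/3996.
= 0.0010.

0.0010


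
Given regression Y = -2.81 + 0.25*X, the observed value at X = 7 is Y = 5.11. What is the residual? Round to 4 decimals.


Fitted value at X = 7 is yhat = -2.81 + 0.25*7 = -1.0600.
Residual = 5.11 - -1.0600 = 6.1700.

6.1700


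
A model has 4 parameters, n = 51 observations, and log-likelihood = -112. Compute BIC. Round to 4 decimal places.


k * ln(n) = 4 * ln(51) = 4 * 3.931826 = 15.727304.
-2 * loglik = -2 * (-112) = 224.
BIC = 15.727304 + 224 = 239.727304, which rounds to 239.7273.

239.7273


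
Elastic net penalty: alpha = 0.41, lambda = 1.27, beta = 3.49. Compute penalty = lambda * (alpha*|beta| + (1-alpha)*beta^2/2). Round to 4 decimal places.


L1 component = 0.41 * |3.49| = 1.4309.
L2 component = 0.59 * 3.49^2 / 2 = 3.5931.
Penalty = 1.27 * (1.4309 + 3.5931) = 1.27 * 5.0240 = 6.3805.

6.3805


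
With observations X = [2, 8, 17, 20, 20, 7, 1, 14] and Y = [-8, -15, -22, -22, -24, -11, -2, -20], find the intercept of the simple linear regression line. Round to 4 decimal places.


Compute b1 = -0.9918 from the OLS formula.
With xbar = 11.1250 and ybar = -15.5000, the intercept is:
b0 = -15.5000 - -0.9918 * 11.1250 = -4.4659.

-4.4659


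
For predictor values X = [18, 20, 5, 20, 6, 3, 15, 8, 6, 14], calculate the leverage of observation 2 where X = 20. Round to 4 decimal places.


n = 10, xbar = 11.5000.
SXX = sum((xi - xbar)^2) = 392.5000.
h = 1/10 + (20 - 11.5000)^2 / 392.5000 = 0.2841.

0.2841


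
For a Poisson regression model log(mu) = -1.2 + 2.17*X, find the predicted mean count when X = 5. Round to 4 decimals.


eta = -1.2 + 2.17 * 5 = 9.6500.
mu = exp(9.6500) = 15521.7881.

15521.7881


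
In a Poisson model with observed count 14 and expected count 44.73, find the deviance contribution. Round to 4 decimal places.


Compute y*ln(y/mu) = 14*ln(14/44.73) = 14*-1.161587 = -16.262218.
y - mu = -30.73.
D = 2*(-16.262218 - (-30.73)) = 28.935564, which rounds to 28.9356.

28.9356


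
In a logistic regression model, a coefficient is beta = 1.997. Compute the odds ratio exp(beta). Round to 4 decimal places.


exp(1.997) = 7.3669.
So the odds ratio is 7.3669.

7.3669


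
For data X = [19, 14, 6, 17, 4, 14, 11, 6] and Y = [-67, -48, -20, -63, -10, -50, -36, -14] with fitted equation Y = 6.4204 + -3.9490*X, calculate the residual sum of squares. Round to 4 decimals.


Compute predicted values, then residuals = yi - yhat_i.
Residuals: [1.6106, 0.8656, -2.7264, -2.2874, -0.6244, -1.1344, 1.0186, 3.2736].
SSres = sum(residual^2) = 29.4395.

29.4395


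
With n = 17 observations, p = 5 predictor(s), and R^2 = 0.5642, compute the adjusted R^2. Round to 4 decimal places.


Using the formula:
(1 - 0.5642) = 0.4358.
Multiply by 16/11: 0.4358 * 16 = 6.9728, then 6.9728 / 11 = 0.6339.
Adj R^2 = 1 - 0.6339 = 0.3661.

0.3661


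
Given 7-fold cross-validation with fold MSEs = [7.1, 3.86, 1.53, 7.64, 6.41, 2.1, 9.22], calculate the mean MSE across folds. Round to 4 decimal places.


Sum of fold MSEs = 37.8600.
Average = 37.8600 / 7 = 5.4086.

5.4086


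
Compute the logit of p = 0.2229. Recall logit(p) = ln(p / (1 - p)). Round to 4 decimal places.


1 - p = 0.7771.
p/(1-p) = 0.2868.
logit = ln(0.2868) = -1.2488.

-1.2488


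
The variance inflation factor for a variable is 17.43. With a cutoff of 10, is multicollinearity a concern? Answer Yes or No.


Compare VIF = 17.43 to the threshold of 10.
17.43 >= 10, so the answer is Yes.

Yes


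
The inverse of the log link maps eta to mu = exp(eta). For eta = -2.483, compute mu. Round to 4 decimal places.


The inverse log link gives:
mu = exp(-2.483) = 0.0835.

0.0835


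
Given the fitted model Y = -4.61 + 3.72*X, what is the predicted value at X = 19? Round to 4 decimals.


Plug X = 19 into Y = -4.61 + 3.72*X:
Y = -4.61 + 70.6800 = 66.0700.

66.0700


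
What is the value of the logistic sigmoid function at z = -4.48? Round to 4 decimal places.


exp(4.4800) = 88.2347.
1 + exp(-z) = 89.2347.
sigmoid = 1/89.2347 = 0.0112.

0.0112


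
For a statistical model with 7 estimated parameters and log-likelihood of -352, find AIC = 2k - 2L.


AIC = 2k - 2*loglik = 2(7) - 2(-352).
= 14 + 704 = 718.

718


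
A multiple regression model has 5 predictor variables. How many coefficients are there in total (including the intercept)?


Each predictor gets one coefficient, plus one intercept.
Total parameters = 5 + 1 = 6.

6


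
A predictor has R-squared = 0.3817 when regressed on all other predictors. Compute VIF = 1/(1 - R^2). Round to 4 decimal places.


Using VIF = 1/(1 - R^2_j):
1 - 0.3817 = 0.6183.
VIF = 1.6173.

1.6173


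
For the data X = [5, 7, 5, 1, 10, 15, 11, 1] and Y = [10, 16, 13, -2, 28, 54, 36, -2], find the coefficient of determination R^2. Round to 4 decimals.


The fitted line is Y = -7.6269 + 3.8912*X.
SSres = 45.8756, SStot = 2602.8750.
R^2 = 1 - SSres/SStot = 0.9824.

0.9824


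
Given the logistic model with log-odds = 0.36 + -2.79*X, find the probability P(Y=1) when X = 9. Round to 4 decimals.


Compute z = 0.36 + (-2.79)(9) = -24.7500.
exp(-z) = 56077471988.9338.
P = 1/(1 + 56077471988.9338) = 0.0000.

0.0000


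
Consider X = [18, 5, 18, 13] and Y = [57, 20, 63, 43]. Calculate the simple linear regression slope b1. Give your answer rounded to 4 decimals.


Calculate xbar = 13.5000, ybar = 45.7500.
S_xx = 113.0000, S_xy = 348.5000.
Using b1 = S_xy / S_xx = 348.5000 / 113.0000, we get b1 = 3.0841.

3.0841


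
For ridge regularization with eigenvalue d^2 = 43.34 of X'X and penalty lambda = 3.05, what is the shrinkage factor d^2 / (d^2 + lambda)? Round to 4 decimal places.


Compute the denominator: 43.34 + 3.05 = 46.3900.
Shrinkage factor = 43.34 / 46.3900 = 0.9343.

0.9343


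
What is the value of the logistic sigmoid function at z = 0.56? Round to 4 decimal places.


exp(-0.5600) = 0.5712.
1 + exp(-z) = 1.5712.
sigmoid = 1/1.5712 = 0.6365.

0.6365


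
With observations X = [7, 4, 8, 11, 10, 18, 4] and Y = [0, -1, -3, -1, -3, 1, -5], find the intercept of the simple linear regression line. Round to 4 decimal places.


First find the slope: b1 = 0.2505.
Means: xbar = 8.8571, ybar = -1.7143.
b0 = ybar - b1 * xbar = -1.7143 - 0.2505 * 8.8571 = -3.9331.

-3.9331


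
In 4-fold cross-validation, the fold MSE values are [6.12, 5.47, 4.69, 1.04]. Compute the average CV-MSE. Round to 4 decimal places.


Sum of fold MSEs = 17.3200.
Average = 17.3200 / 4 = 4.3300.

4.3300


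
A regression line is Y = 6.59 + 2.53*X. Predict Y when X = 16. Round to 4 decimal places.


Substitute X = 16 into the equation:
Y = 6.59 + 2.53 * 16 = 6.59 + 40.4800 = 47.0700.

47.0700


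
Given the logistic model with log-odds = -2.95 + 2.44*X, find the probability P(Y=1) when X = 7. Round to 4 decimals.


Linear predictor: z = -2.95 + 2.44 * 7 = 14.1300.
P = 1/(1 + exp(-14.1300)) = 1/(1 + 0.0000) = 1.0000.

1.0000


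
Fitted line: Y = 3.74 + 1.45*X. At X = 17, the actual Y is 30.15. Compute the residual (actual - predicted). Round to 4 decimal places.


Predicted = 3.74 + 1.45 * 17 = 28.3900.
Residual = 30.15 - 28.3900 = 1.7600.

1.7600


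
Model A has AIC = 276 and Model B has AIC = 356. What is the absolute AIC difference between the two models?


|AIC_A - AIC_B| = |276 - 356| = 80.
Model A is preferred (lower AIC).

80


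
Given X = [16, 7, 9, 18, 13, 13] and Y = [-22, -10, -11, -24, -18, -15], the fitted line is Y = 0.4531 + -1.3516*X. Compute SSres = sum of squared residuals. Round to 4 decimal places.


Predicted values from Y = 0.4531 + -1.3516*X.
Residuals: [-0.8275, -0.9919, 0.7113, -0.1243, -0.8823, 2.1177].
SSres = 7.4531.

7.4531


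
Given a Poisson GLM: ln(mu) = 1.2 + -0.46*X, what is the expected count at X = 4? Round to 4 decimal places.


eta = 1.2 + -0.46 * 4 = -0.6400.
mu = exp(-0.6400) = 0.5273.

0.5273


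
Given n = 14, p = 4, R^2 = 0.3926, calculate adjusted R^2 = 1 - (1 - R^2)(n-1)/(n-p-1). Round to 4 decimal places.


Plug in: Adj R^2 = 1 - (1 - 0.3926) * 13/9.
= 1 - 0.6074 * 13/9
= 1 - 7.8962 / 9
= 1 - 0.8774 = 0.1226.

0.1226


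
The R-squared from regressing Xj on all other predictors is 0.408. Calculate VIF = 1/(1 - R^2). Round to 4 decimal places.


Denominator: 1 - 0.408 = 0.592.
VIF = 1 / 0.592 = 1.6892.

1.6892


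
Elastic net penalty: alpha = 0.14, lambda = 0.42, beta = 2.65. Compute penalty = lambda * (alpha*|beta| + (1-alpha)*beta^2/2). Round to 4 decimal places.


L1 component = 0.14 * |2.65| = 0.3710.
L2 component = 0.86 * 2.65^2 / 2 = 3.0197.
Penalty = 0.42 * (0.3710 + 3.0197) = 0.42 * 3.3907 = 1.4241.

1.4241


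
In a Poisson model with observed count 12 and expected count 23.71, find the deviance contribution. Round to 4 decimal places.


Compute y*ln(y/mu) = 12*ln(12/23.71) = 12*-0.680990 = -8.171880.
y - mu = -11.71.
D = 2*(-8.171880 - (-11.71)) = 7.076240, which rounds to 7.0762.

7.0762


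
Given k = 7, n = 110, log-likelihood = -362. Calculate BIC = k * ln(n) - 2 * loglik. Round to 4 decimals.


k * ln(n) = 7 * ln(110) = 7 * 4.700480 = 32.903360.
-2 * loglik = -2 * (-362) = 724.
BIC = 32.903360 + 724 = 756.903360, which rounds to 756.9034.

756.9034


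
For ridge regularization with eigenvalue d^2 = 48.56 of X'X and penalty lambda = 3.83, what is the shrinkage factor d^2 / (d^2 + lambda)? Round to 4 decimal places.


d^2 + lambda = 48.56 + 3.83 = 52.3900.
Shrinkage factor = 48.56/52.3900 = 0.9269.

0.9269


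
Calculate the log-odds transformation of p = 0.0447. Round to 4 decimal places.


1 - p = 0.9553.
p/(1-p) = 0.0468.
logit = ln(0.0468) = -3.0621.

-3.0621


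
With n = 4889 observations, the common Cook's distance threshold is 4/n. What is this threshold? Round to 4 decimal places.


The threshold is 4/n.
4/4889 = 0.0008.

0.0008


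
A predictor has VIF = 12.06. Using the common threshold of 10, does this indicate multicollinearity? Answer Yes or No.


The threshold is 10.
VIF = 12.06 is >= 10.
Multicollinearity indication: Yes.

Yes


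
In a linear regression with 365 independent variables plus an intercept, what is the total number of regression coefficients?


Including the intercept, the model has 365 predictor coefficients + 1 intercept.
Total = 366.

366


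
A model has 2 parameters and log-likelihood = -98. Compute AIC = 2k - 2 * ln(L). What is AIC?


AIC = 2k - 2*loglik = 2(2) - 2(-98).
= 4 + 196 = 200.

200


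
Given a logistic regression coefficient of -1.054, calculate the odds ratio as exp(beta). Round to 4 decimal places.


exp(-1.054) = 0.3485.
So the odds ratio is 0.3485.

0.3485


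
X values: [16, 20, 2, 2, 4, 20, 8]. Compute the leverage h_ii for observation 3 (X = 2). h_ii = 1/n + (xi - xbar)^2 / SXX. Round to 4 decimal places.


Mean of X: xbar = 10.2857.
SXX = 403.4286.
For X = 2: h = 1/7 + (2 - 10.2857)^2/403.4286 = 0.3130.

0.3130


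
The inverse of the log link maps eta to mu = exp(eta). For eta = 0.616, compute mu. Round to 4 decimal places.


The inverse log link gives:
mu = exp(0.616) = 1.8515.

1.8515


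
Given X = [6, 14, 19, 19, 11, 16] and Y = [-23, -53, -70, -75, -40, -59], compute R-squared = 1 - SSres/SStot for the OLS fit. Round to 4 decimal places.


The fitted line is Y = 0.9133 + -3.8292*X.
SSres = 17.6321, SStot = 1877.3333.
R^2 = 1 - SSres/SStot = 0.9906.

0.9906


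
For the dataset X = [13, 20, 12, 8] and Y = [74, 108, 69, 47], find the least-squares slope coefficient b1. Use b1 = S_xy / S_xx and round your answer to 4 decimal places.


Calculate xbar = 13.2500, ybar = 74.5000.
S_xx = 74.7500, S_xy = 377.5000.
Using b1 = S_xy / S_xx = 377.5000 / 74.7500, we get b1 = 5.0502.

5.0502


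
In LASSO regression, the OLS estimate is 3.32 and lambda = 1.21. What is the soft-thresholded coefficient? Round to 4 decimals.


Absolute value: |3.32| = 3.32.
Compare to lambda = 1.21.
Since |beta| > lambda, coefficient = sign(beta)*(|beta| - lambda) = 2.1100.

2.1100


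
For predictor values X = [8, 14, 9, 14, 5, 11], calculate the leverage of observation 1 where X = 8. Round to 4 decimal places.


Mean of X: xbar = 10.1667.
SXX = 62.8333.
For X = 8: h = 1/6 + (8 - 10.1667)^2/62.8333 = 0.2414.

0.2414


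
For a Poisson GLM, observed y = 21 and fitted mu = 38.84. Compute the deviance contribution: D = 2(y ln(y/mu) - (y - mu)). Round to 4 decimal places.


First: ln(21/38.84) = -0.614928.
Then: 21 * -0.614928 = -12.913488.
y - mu = 21 - 38.84 = -17.84.
D = 2(-12.913488 - -17.84) = 9.853024, which rounds to 9.8530.

9.8530


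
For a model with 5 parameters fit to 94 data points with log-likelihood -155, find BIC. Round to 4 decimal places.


Compute k*ln(n) = 5*ln(94) = 5*4.543295 = 22.716475.
Then -2*loglik = 310.
BIC = 22.716475 + 310 = 332.716475, which rounds to 332.7165.

332.7165


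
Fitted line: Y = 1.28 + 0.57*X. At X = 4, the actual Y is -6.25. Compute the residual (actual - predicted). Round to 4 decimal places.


Compute yhat = 1.28 + (0.57)(4) = 3.5600.
Residual = actual - predicted = -6.25 - 3.5600 = -9.8100.

-9.8100


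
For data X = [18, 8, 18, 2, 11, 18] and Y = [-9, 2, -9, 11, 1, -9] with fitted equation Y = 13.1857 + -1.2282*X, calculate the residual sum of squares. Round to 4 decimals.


For each point, residual = actual - predicted.
Residuals: [-0.0781, -1.3601, -0.0781, 0.2707, 1.3245, -0.0781].
Sum of squared residuals = 3.6957.

3.6957


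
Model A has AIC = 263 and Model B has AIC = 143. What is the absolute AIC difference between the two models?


Absolute difference = |263 - 143| = 120.
The model with lower AIC (B) is preferred.

120


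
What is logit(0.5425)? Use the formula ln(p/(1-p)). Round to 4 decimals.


Compute the odds: 0.5425/0.4575 = 1.1858.
Take the natural log: ln(1.1858) = 0.1704.

0.1704


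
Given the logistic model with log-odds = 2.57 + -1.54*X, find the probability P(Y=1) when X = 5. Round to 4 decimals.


Compute z = 2.57 + (-1.54)(5) = -5.1300.
exp(-z) = 169.0171.
P = 1/(1 + 169.0171) = 0.0059.

0.0059


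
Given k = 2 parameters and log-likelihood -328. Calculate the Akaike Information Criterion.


AIC = 2k - 2*loglik = 2(2) - 2(-328).
= 4 + 656 = 660.

660


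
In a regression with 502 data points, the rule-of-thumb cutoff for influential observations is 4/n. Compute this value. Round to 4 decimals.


Using the rule of thumb:
Threshold = 4 / 502 = 0.0080.

0.0080


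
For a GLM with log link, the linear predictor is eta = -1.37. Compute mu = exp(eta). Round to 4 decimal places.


The inverse log link gives:
mu = exp(-1.37) = 0.2541.

0.2541


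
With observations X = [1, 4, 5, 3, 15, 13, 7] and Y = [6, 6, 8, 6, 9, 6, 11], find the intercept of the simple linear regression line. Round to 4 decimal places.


Compute b1 = 0.1300 from the OLS formula.
With xbar = 6.8571 and ybar = 7.4286, the intercept is:
b0 = 7.4286 - 0.1300 * 6.8571 = 6.5373.

6.5373


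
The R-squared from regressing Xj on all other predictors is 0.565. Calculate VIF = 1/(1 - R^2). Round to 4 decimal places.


VIF = 1 / (1 - 0.565).
= 1 / 0.435 = 2.2989.

2.2989


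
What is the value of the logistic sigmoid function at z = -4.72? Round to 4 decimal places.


Compute exp(4.7200) = 112.1683.
Sigmoid = 1 / (1 + 112.1683) = 1 / 113.1683 = 0.0088.

0.0088


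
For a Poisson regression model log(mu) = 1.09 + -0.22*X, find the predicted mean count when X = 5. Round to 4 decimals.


Linear predictor: eta = 1.09 + (-0.22)(5) = -0.0100.
Expected count: mu = exp(-0.0100) = 0.9900.

0.9900


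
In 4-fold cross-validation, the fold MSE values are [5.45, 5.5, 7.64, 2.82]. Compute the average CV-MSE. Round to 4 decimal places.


Sum of fold MSEs = 21.4100.
Average = 21.4100 / 4 = 5.3525.

5.3525


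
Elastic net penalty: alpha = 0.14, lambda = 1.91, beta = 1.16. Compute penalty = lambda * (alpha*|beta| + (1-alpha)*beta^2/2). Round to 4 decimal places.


L1 component = 0.14 * |1.16| = 0.1624.
L2 component = 0.86 * 1.16^2 / 2 = 0.5786.
Penalty = 1.91 * (0.1624 + 0.5786) = 1.91 * 0.7410 = 1.4153.

1.4153


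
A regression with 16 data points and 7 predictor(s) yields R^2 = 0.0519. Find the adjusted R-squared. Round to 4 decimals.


Adjusted R^2 = 1 - (1 - R^2) * (n-1)/(n-p-1).
(1 - R^2) = 0.9481.
(n-1)/(n-p-1) = 15/8.
(1 - R^2) * (n-1) = 0.9481 * 15 = 14.2215.
Divide by (n-p-1): 14.2215 / 8 = 1.7777.
Adj R^2 = 1 - 1.7777 = -0.7777.

-0.7777


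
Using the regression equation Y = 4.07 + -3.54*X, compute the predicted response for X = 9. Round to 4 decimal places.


Substitute X = 9 into the equation:
Y = 4.07 + -3.54 * 9 = 4.07 + -31.8600 = -27.7900.

-27.7900


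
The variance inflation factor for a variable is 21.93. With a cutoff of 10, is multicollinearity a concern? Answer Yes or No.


Check: VIF = 21.93 vs threshold = 10.
Since 21.93 >= 10, the answer is Yes.

Yes


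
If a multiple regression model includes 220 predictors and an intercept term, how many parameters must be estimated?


Each predictor gets one coefficient, plus one intercept.
Total parameters = 220 + 1 = 221.

221


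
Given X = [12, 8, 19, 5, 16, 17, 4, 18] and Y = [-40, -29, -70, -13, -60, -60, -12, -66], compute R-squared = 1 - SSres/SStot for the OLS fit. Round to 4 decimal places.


The fitted line is Y = 4.5923 + -3.9065*X.
SSres = 23.2782, SStot = 3897.5000.
R^2 = 1 - SSres/SStot = 0.9940.

0.9940


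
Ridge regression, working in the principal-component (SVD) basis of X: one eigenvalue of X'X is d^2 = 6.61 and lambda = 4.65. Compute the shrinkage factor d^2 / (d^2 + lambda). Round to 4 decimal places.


Denominator = d^2 + lambda = 6.61 + 4.65 = 11.2600.
Shrinkage = 6.61 / 11.2600 = 0.5870.

0.5870


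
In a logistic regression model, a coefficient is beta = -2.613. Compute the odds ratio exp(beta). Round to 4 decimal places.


Odds ratio = exp(beta) = exp(-2.613).
= 0.0733.

0.0733


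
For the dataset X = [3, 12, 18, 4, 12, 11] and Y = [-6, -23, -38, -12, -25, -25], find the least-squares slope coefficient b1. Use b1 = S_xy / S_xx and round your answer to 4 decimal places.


First compute the means: xbar = 10.0000, ybar = -21.5000.
Then S_xx = sum((xi - xbar)^2) = 158.0000.
S_xy = sum((xi - xbar)(yi - ybar)) = -311.0000.
b1 = S_xy / S_xx = -311.0000 / 158.0000 = -1.9684.

-1.9684


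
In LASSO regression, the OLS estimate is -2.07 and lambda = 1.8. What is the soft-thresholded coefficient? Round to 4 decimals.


|beta_OLS| = 2.07.
lambda = 1.8.
Since |beta| > lambda, coefficient = sign(beta)*(|beta| - lambda) = -0.2700.
Result = -0.2700.

-0.2700


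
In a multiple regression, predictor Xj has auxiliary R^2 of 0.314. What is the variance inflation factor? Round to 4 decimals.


Denominator: 1 - 0.314 = 0.686.
VIF = 1 / 0.686 = 1.4577.

1.4577


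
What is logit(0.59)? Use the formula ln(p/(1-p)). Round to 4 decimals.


1 - p = 0.41.
p/(1-p) = 1.4390.
logit = ln(1.4390) = 0.3640.

0.3640


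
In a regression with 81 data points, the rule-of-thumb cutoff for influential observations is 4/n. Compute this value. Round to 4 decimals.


The threshold is 4/n.
4/81 = 0.0494.

0.0494


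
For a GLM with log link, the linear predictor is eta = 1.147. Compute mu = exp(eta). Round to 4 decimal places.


Apply the inverse link:
mu = e^1.147 = 3.1487.

3.1487


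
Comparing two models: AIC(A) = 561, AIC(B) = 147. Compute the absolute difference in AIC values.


Absolute difference = |561 - 147| = 414.
The model with lower AIC (B) is preferred.

414


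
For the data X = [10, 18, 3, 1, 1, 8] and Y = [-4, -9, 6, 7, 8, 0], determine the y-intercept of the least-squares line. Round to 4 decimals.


Compute b1 = -1.0221 from the OLS formula.
With xbar = 6.8333 and ybar = 1.3333, the intercept is:
b0 = 1.3333 - -1.0221 * 6.8333 = 8.3176.

8.3176


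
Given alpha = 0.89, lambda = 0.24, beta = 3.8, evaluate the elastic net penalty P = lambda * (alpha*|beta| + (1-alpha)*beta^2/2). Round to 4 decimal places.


Compute:
L1 = 0.89 * 3.8 = 3.3820.
L2 = 0.11 * 3.8^2 / 2 = 0.7942.
Penalty = 0.24 * (3.3820 + 0.7942) = 1.0023.

1.0023


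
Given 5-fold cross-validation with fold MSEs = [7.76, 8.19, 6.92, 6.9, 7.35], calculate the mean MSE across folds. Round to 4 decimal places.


Total MSE across folds = 37.1200.
CV-MSE = 37.1200/5 = 7.4240.

7.4240


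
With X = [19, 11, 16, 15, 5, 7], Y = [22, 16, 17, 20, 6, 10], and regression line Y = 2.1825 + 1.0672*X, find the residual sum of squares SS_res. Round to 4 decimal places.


Predicted values from Y = 2.1825 + 1.0672*X.
Residuals: [-0.4593, 2.0783, -2.2577, 1.8095, -1.5185, 0.3471].
SSres = 15.3281.

15.3281


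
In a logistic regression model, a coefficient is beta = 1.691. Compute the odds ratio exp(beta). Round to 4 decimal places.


Odds ratio = exp(beta) = exp(1.691).
= 5.4249.

5.4249


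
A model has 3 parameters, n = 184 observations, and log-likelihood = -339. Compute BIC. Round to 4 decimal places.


k * ln(n) = 3 * ln(184) = 3 * 5.214936 = 15.644808.
-2 * loglik = -2 * (-339) = 678.
BIC = 15.644808 + 678 = 693.644808, which rounds to 693.6448.

693.6448


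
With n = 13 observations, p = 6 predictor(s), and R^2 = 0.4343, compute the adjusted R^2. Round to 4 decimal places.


Using the formula:
(1 - 0.4343) = 0.5657.
Multiply by 12/6: 0.5657 * 12 = 6.7884, then 6.7884 / 6 = 1.1314.
Adj R^2 = 1 - 1.1314 = -0.1314.

-0.1314


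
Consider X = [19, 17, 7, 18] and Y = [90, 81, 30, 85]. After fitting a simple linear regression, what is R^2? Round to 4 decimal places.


The fitted line is Y = -5.0377 + 5.0189*X.
SSres = 0.7170, SStot = 2337.0000.
R^2 = 1 - SSres/SStot = 0.9997.

0.9997


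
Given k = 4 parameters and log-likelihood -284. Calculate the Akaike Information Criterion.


Compute:
2k = 2*4 = 8.
-2*loglik = -2*(-284) = 568.
AIC = 8 + 568 = 576.

576


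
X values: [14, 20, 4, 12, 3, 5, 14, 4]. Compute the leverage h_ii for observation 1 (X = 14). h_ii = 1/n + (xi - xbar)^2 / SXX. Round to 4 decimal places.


Compute xbar = 9.5000 with n = 8 observations.
SXX = 280.0000.
Leverage = 1/8 + (14 - 9.5000)^2/280.0000 = 0.1973.

0.1973


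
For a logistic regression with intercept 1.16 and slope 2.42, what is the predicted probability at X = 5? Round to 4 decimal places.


Compute z = 1.16 + (2.42)(5) = 13.2600.
exp(-z) = 0.0000.
P = 1/(1 + 0.0000) = 1.0000.

1.0000


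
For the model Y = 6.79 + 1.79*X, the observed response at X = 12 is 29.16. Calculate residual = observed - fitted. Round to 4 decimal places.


Predicted = 6.79 + 1.79 * 12 = 28.2700.
Residual = 29.16 - 28.2700 = 0.8900.

0.8900


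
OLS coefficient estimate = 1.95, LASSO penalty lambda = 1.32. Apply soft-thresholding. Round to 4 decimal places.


Check: |1.95| = 1.95 vs lambda = 1.32.
Since |beta| > lambda, coefficient = sign(beta)*(|beta| - lambda) = 0.6300.
Soft-thresholded coefficient = 0.6300.

0.6300


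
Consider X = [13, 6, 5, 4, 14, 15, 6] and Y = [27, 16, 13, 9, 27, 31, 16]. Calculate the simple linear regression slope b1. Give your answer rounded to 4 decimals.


First compute the means: xbar = 9.0000, ybar = 19.8571.
Then S_xx = sum((xi - xbar)^2) = 136.0000.
S_xy = sum((xi - xbar)(yi - ybar)) = 236.0000.
b1 = S_xy / S_xx = 236.0000 / 136.0000 = 1.7353.

1.7353


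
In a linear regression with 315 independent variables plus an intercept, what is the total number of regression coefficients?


Including the intercept, the model has 315 predictor coefficients + 1 intercept.
Total = 316.

316


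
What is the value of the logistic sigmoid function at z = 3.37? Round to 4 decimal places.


exp(-3.3700) = 0.0344.
1 + exp(-z) = 1.0344.
sigmoid = 1/1.0344 = 0.9668.

0.9668


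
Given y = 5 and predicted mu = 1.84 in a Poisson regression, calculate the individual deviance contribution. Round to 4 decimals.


y/mu = 5/1.84 = 2.717391 (approx.), and ln(5/1.84) = 0.999672.
y * ln(y/mu) = 5 * 0.999672 = 4.998360.
y - mu = 3.16.
D = 2 * (4.998360 - 3.16) = 3.676720, which rounds to 3.6767.

3.6767


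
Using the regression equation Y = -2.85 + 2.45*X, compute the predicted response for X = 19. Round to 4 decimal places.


Substitute X = 19 into the equation:
Y = -2.85 + 2.45 * 19 = -2.85 + 46.5500 = 43.7000.

43.7000


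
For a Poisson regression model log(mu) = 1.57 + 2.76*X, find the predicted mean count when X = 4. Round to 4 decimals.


Linear predictor: eta = 1.57 + (2.76)(4) = 12.6100.
Expected count: mu = exp(12.6100) = 299539.0284.

299539.0284


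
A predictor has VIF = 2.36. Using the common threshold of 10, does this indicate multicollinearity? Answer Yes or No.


Check: VIF = 2.36 vs threshold = 10.
Since 2.36 < 10, the answer is No.

No


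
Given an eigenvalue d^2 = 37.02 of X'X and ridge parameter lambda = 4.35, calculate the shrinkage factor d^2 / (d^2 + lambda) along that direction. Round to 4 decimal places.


Denominator = d^2 + lambda = 37.02 + 4.35 = 41.3700.
Shrinkage = 37.02 / 41.3700 = 0.8949.

0.8949


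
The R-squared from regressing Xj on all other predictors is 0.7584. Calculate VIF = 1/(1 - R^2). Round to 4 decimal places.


Denominator: 1 - 0.7584 = 0.2416.
VIF = 1 / 0.2416 = 4.1391.

4.1391


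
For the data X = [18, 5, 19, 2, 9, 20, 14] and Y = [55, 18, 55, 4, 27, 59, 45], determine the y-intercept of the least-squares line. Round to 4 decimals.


Compute b1 = 2.9617 from the OLS formula.
With xbar = 12.4286 and ybar = 37.5714, the intercept is:
b0 = 37.5714 - 2.9617 * 12.4286 = 0.7615.

0.7615


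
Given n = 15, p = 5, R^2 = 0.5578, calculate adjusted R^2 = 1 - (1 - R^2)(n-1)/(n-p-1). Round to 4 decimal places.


Using the formula:
(1 - 0.5578) = 0.4422.
Multiply by 14/9: 0.4422 * 14 = 6.1908, then 6.1908 / 9 = 0.6879.
Adj R^2 = 1 - 0.6879 = 0.3121.

0.3121


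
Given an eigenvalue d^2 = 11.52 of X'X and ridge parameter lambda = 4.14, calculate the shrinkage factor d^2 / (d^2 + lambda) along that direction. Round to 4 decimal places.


Denominator = d^2 + lambda = 11.52 + 4.14 = 15.6600.
Shrinkage = 11.52 / 15.6600 = 0.7356.

0.7356


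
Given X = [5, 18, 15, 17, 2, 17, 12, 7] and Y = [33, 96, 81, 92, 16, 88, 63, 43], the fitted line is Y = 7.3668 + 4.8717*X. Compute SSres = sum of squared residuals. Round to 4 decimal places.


Compute predicted values, then residuals = yi - yhat_i.
Residuals: [1.2747, 0.9426, 0.5577, 1.8143, -1.1102, -2.1857, -2.8272, 1.5313].
SSres = sum(residual^2) = 22.4638.

22.4638


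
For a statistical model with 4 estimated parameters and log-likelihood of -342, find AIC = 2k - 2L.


Compute:
2k = 2*4 = 8.
-2*loglik = -2*(-342) = 684.
AIC = 8 + 684 = 692.

692


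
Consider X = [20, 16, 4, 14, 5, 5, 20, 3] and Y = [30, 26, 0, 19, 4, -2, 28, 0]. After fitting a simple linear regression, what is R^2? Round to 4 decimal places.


After computing the OLS fit (b0=-7.1510, b1=1.8645):
SSres = 38.8776, SStot = 1362.8750.
R^2 = 1 - 38.8776/1362.8750 = 0.9715.

0.9715


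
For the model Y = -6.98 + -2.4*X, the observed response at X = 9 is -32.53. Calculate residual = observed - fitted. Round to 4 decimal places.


Predicted = -6.98 + -2.4 * 9 = -28.5800.
Residual = -32.53 - -28.5800 = -3.9500.

-3.9500


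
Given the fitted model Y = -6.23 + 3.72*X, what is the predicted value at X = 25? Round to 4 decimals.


Plug X = 25 into Y = -6.23 + 3.72*X:
Y = -6.23 + 93.0000 = 86.7700.

86.7700


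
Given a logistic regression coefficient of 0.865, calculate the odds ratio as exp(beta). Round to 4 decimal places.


exp(0.865) = 2.3750.
So the odds ratio is 2.3750.

2.3750


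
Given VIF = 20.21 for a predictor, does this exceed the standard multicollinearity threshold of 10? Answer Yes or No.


Compare VIF = 20.21 to the threshold of 10.
20.21 >= 10, so the answer is Yes.

Yes


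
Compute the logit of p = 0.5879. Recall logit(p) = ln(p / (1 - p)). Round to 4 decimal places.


1 - p = 0.4121.
p/(1-p) = 1.4266.
logit = ln(1.4266) = 0.3553.

0.3553


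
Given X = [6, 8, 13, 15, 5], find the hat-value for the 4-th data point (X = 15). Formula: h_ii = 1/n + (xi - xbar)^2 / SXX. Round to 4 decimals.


n = 5, xbar = 9.4000.
SXX = sum((xi - xbar)^2) = 77.2000.
h = 1/5 + (15 - 9.4000)^2 / 77.2000 = 0.6062.

0.6062


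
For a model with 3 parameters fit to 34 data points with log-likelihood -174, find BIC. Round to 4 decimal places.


Compute k*ln(n) = 3*ln(34) = 3*3.526361 = 10.579083.
Then -2*loglik = 348.
BIC = 10.579083 + 348 = 358.579083, which rounds to 358.5791.

358.5791


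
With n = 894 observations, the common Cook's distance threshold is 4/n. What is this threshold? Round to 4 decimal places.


Using the rule of thumb:
Threshold = 4 / 894 = 0.0045.

0.0045


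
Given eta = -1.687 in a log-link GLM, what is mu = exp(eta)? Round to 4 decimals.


The inverse log link gives:
mu = exp(-1.687) = 0.1851.

0.1851


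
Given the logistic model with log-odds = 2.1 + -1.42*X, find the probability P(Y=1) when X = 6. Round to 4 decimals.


Linear predictor: z = 2.1 + -1.42 * 6 = -6.4200.
P = 1/(1 + exp(6.4200)) = 1/(1 + 614.0031) = 0.0016.

0.0016


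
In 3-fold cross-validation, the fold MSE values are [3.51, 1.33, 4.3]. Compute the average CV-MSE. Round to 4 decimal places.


Total MSE across folds = 9.1400.
CV-MSE = 9.1400/3 = 3.0467.

3.0467


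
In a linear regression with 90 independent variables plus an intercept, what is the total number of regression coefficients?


Including the intercept, the model has 90 predictor coefficients + 1 intercept.
Total = 91.

91


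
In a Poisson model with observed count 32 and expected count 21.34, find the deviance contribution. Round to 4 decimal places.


Compute y*ln(y/mu) = 32*ln(32/21.34) = 32*0.405153 = 12.964896.
y - mu = 10.66.
D = 2*(12.964896 - (10.66)) = 4.609792, which rounds to 4.6098.

4.6098


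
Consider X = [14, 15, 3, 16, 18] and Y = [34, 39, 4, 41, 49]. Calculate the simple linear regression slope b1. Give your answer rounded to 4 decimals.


First compute the means: xbar = 13.2000, ybar = 33.4000.
Then S_xx = sum((xi - xbar)^2) = 138.8000.
S_xy = sum((xi - xbar)(yi - ybar)) = 406.6000.
b1 = S_xy / S_xx = 406.6000 / 138.8000 = 2.9294.

2.9294
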